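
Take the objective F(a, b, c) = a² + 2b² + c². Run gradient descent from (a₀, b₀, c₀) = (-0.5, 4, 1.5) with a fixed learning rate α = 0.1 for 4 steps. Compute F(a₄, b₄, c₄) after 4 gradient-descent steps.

∇F = (2a, 4b, 2c)
(a₁, b₁, c₁) = (-0.5, 4, 1.5) − 0.1·(-1, 16, 3) = (-0.4, 2.4, 1.2)
(a₂, b₂, c₂) = (-0.4, 2.4, 1.2) − 0.1·(-0.8, 9.6, 2.4) = (-0.32, 1.44, 0.96)
(a₃, b₃, c₃) = (-0.32, 1.44, 0.96) − 0.1·(-0.64, 5.76, 1.92) = (-0.256, 0.864, 0.768)
(a₄, b₄, c₄) = (-0.256, 0.864, 0.768) − 0.1·(-0.512, 3.456, 1.536) = (-0.2048, 0.5184, 0.6144)
F(-0.2048, 0.5184, 0.6144) = 0.95690752

0.95690752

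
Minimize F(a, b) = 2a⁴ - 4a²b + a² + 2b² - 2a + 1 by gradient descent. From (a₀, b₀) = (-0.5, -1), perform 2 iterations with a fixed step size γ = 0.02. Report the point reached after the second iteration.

∇F = (8a³ - 8ab + 2a - 2, -4a² + 4b)
Step 1: at (-0.5, -1), ∇F = (-8, -5) → (-0.5, -1) − 0.02·(-8, -5) = (-0.34, -0.9)
Step 2: at (-0.34, -0.9), ∇F = (-5.442432, -4.0624) → (-0.34, -0.9) − 0.02·(-5.442432, -4.0624) = (-0.23115136, -0.818752)

(-0.23115136, -0.818752)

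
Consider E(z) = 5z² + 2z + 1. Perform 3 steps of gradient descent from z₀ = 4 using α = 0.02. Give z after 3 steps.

1.9504

E′(z) = 10z + 2
Step 1: E′(4) = 42; z₁ = 4 − 0.02·42 = 3.16
Step 2: E′(3.16) = 33.6; z₂ = 3.16 − 0.02·33.6 = 2.488
Step 3: E′(2.488) = 26.88; z₃ = 2.488 − 0.02·26.88 = 1.9504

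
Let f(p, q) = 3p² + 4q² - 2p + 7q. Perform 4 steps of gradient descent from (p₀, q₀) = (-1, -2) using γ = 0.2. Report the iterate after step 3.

(0.344, -0.632)

∇f = (6p - 2, 8q + 7)
(p₁, q₁) = (-1, -2) − 0.2·(-8, -9) = (0.6, -0.2)
(p₂, q₂) = (0.6, -0.2) − 0.2·(1.6, 5.4) = (0.28, -1.28)
(p₃, q₃) = (0.28, -1.28) − 0.2·(-0.32, -3.24) = (0.344, -0.632)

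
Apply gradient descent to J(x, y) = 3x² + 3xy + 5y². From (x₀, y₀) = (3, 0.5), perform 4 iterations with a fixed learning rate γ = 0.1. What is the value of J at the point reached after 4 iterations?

∇J = (6x + 3y, 3x + 10y)
Step 1: at (3, 0.5), ∇J = (19.5, 14) → (3, 0.5) − 0.1·(19.5, 14) = (1.05, -0.9)
Step 2: at (1.05, -0.9), ∇J = (3.6, -5.85) → (1.05, -0.9) − 0.1·(3.6, -5.85) = (0.69, -0.315)
Step 3: at (0.69, -0.315), ∇J = (3.195, -1.08) → (0.69, -0.315) − 0.1·(3.195, -1.08) = (0.3705, -0.207)
Step 4: at (0.3705, -0.207), ∇J = (1.602, -0.9585) → (0.3705, -0.207) − 0.1·(1.602, -0.9585) = (0.2103, -0.11115)
J(0.2103, -0.11115) = 0.1243253475

0.1243253475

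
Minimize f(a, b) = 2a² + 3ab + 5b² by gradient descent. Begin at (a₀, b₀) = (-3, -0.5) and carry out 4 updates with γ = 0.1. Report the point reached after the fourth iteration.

(-0.6561, 0.27135)

∇f = (4a + 3b, 3a + 10b)
(a₁, b₁) = (-3, -0.5) − 0.1·(-13.5, -14) = (-1.65, 0.9)
(a₂, b₂) = (-1.65, 0.9) − 0.1·(-3.9, 4.05) = (-1.26, 0.495)
(a₃, b₃) = (-1.26, 0.495) − 0.1·(-3.555, 1.17) = (-0.9045, 0.378)
(a₄, b₄) = (-0.9045, 0.378) − 0.1·(-2.484, 1.0665) = (-0.6561, 0.27135)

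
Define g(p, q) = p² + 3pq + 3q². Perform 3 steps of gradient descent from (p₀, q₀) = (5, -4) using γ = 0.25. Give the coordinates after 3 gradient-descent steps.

(4.46875, -1.421875)

∇g = (2p + 3q, 3p + 6q)
Step 1: at (5, -4), ∇g = (-2, -9) → (5, -4) − 0.25·(-2, -9) = (5.5, -1.75)
Step 2: at (5.5, -1.75), ∇g = (5.75, 6) → (5.5, -1.75) − 0.25·(5.75, 6) = (4.0625, -3.25)
Step 3: at (4.0625, -3.25), ∇g = (-1.625, -7.3125) → (4.0625, -3.25) − 0.25·(-1.625, -7.3125) = (4.46875, -1.421875)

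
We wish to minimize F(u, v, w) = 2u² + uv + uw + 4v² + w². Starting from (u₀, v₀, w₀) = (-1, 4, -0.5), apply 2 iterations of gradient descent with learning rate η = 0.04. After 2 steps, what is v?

1.916

∇F = (4u + v + w, u + 8v, u + 2w)
Step 1: at (-1, 4, -0.5), ∇F = (-0.5, 31, -2) → (-1, 4, -0.5) − 0.04·(-0.5, 31, -2) = (-0.98, 2.76, -0.42)
Step 2: at (-0.98, 2.76, -0.42), ∇F = (-1.58, 21.1, -1.82) → (-0.98, 2.76, -0.42) − 0.04·(-1.58, 21.1, -1.82) = (-0.9168, 1.916, -0.3472)
v = 1.916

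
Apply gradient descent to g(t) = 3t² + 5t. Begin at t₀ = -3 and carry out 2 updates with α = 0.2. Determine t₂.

g′(t) = 6t + 5
t₁ = -3 − 0.2·(-13) = -0.4
t₂ = -0.4 − 0.2·2.6 = -0.92

-0.92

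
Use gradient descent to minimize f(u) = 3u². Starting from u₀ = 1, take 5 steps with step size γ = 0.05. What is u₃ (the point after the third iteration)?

0.343

f′(u) = 6u
Step 1: f′(1) = 6; u₁ = 1 − 0.05·6 = 0.7
Step 2: f′(0.7) = 4.2; u₂ = 0.7 − 0.05·4.2 = 0.49
Step 3: f′(0.49) = 2.94; u₃ = 0.49 − 0.05·2.94 = 0.343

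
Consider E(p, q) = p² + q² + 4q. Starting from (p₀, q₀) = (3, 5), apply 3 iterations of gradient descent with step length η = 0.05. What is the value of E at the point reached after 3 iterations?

∇E = (2p, 2q + 4)
(p₁, q₁) = (3, 5) − 0.05·(6, 14) = (2.7, 4.3)
(p₂, q₂) = (2.7, 4.3) − 0.05·(5.4, 12.6) = (2.43, 3.67)
(p₃, q₃) = (2.43, 3.67) − 0.05·(4.86, 11.34) = (2.187, 3.103)
E(2.187, 3.103) = 26.823578

26.823578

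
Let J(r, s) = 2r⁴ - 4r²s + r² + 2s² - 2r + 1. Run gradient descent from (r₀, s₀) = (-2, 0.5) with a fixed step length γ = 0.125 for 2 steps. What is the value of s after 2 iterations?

17.65625

∇J = (8r³ - 8rs + 2r - 2, -4r² + 4s)
Step 1: at (-2, 0.5), ∇J = (-62, -14) → (-2, 0.5) − 0.125·(-62, -14) = (5.75, 2.25)
Step 2: at (5.75, 2.25), ∇J = (1426.875, -123.25) → (5.75, 2.25) − 0.125·(1426.875, -123.25) = (-172.609375, 17.65625)
s = 17.65625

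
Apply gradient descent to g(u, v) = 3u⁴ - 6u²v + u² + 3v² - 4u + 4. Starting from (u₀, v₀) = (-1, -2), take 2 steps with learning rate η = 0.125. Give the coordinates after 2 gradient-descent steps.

∇g = (12u³ - 12uv + 2u - 4, -6u² + 6v)
Step 1: at (-1, -2), ∇g = (-42, -18) → (-1, -2) − 0.125·(-42, -18) = (4.25, 0.25)
Step 2: at (4.25, 0.25), ∇g = (912.9375, -106.875) → (4.25, 0.25) − 0.125·(912.9375, -106.875) = (-109.8671875, 13.609375)

(-109.8671875, 13.609375)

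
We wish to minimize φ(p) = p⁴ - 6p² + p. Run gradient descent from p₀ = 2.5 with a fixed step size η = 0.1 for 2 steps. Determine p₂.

φ′(p) = 4p³ - 12p + 1
Step 1: φ′(2.5) = 33.5; p₁ = 2.5 − 0.1·33.5 = -0.85
Step 2: φ′(-0.85) = 8.7435; p₂ = -0.85 − 0.1·8.7435 = -1.72435

-1.72435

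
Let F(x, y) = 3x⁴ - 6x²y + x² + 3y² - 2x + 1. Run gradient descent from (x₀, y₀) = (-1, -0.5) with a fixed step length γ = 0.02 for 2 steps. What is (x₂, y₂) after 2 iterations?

∇F = (12x³ - 12xy + 2x - 2, -6x² + 6y)
Step 1: at (-1, -0.5), ∇F = (-22, -9) → (-1, -0.5) − 0.02·(-22, -9) = (-0.56, -0.32)
Step 2: at (-0.56, -0.32), ∇F = (-7.377792, -3.8016) → (-0.56, -0.32) − 0.02·(-7.377792, -3.8016) = (-0.41244416, -0.243968)

(-0.41244416, -0.243968)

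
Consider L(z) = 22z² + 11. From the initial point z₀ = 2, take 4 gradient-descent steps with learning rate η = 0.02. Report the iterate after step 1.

0.24

L′(z) = 44z
z₁ = 2 − 0.02·88 = 0.24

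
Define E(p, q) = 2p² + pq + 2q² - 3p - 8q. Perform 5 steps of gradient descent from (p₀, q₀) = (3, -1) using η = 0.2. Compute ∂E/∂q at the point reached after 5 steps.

∇E = (4p + q - 3, p + 4q - 8)
(p₁, q₁) = (3, -1) − 0.2·(8, -9) = (1.4, 0.8)
(p₂, q₂) = (1.4, 0.8) − 0.2·(3.4, -3.4) = (0.72, 1.48)
(p₃, q₃) = (0.72, 1.48) − 0.2·(1.36, -1.36) = (0.448, 1.752)
(p₄, q₄) = (0.448, 1.752) − 0.2·(0.544, -0.544) = (0.3392, 1.8608)
(p₅, q₅) = (0.3392, 1.8608) − 0.2·(0.2176, -0.2176) = (0.29568, 1.90432)
∂E/∂q at (0.29568, 1.90432) = -0.08704

-0.08704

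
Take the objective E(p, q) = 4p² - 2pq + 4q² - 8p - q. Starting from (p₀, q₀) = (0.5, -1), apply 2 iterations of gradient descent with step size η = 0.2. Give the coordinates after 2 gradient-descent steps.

(1.46, -0.04)

∇E = (8p - 2q - 8, -2p + 8q - 1)
Step 1: at (0.5, -1), ∇E = (-2, -10) → (0.5, -1) − 0.2·(-2, -10) = (0.9, 1)
Step 2: at (0.9, 1), ∇E = (-2.8, 5.2) → (0.9, 1) − 0.2·(-2.8, 5.2) = (1.46, -0.04)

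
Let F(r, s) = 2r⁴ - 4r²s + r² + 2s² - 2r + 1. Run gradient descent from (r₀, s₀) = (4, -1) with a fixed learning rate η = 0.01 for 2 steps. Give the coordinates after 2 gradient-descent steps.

∇F = (8r³ - 8rs + 2r - 2, -4r² + 4s)
(r₁, s₁) = (4, -1) − 0.01·(550, -68) = (-1.5, -0.32)
(r₂, s₂) = (-1.5, -0.32) − 0.01·(-35.84, -10.28) = (-1.1416, -0.2172)

(-1.1416, -0.2172)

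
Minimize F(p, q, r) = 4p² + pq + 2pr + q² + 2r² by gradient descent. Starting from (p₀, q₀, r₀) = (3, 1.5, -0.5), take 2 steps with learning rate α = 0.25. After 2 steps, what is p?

∇F = (8p + q + 2r, p + 2q, 2p + 4r)
Step 1: at (3, 1.5, -0.5), ∇F = (24.5, 6, 4) → (3, 1.5, -0.5) − 0.25·(24.5, 6, 4) = (-3.125, 0, -1.5)
Step 2: at (-3.125, 0, -1.5), ∇F = (-28, -3.125, -12.25) → (-3.125, 0, -1.5) − 0.25·(-28, -3.125, -12.25) = (3.875, 0.78125, 1.5625)
p = 3.875

3.875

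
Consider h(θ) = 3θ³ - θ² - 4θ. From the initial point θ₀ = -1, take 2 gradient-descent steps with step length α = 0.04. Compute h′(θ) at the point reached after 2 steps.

29.181850435584

h′(θ) = 9θ² - 2θ - 4
θ₁ = -1 − 0.04·7 = -1.28
θ₂ = -1.28 − 0.04·13.3056 = -1.812224
h′(θ) at (-1.812224) = 29.181850435584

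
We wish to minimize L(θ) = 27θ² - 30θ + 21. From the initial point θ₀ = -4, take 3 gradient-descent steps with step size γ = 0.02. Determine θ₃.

L′(θ) = 54θ - 30
Step 1: L′(-4) = -246; θ₁ = -4 − 0.02·(-246) = 0.92
Step 2: L′(0.92) = 19.68; θ₂ = 0.92 − 0.02·19.68 = 0.5264
Step 3: L′(0.5264) = -1.5744; θ₃ = 0.5264 − 0.02·(-1.5744) = 0.557888

0.557888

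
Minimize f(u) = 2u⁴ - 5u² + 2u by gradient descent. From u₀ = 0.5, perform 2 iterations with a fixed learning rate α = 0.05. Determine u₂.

f′(u) = 8u³ - 10u + 2
u₁ = 0.5 − 0.05·(-2) = 0.6
u₂ = 0.6 − 0.05·(-2.272) = 0.7136

0.7136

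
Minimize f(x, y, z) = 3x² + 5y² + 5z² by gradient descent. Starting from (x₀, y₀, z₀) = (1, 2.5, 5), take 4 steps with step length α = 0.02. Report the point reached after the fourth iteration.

(0.59969536, 1.024, 2.048)

∇f = (6x, 10y, 10z)
Step 1: at (1, 2.5, 5), ∇f = (6, 25, 50) → (1, 2.5, 5) − 0.02·(6, 25, 50) = (0.88, 2, 4)
Step 2: at (0.88, 2, 4), ∇f = (5.28, 20, 40) → (0.88, 2, 4) − 0.02·(5.28, 20, 40) = (0.7744, 1.6, 3.2)
Step 3: at (0.7744, 1.6, 3.2), ∇f = (4.6464, 16, 32) → (0.7744, 1.6, 3.2) − 0.02·(4.6464, 16, 32) = (0.681472, 1.28, 2.56)
Step 4: at (0.681472, 1.28, 2.56), ∇f = (4.088832, 12.8, 25.6) → (0.681472, 1.28, 2.56) − 0.02·(4.088832, 12.8, 25.6) = (0.59969536, 1.024, 2.048)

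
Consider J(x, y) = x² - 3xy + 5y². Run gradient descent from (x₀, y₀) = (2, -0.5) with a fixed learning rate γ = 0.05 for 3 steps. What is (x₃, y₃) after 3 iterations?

(1.4465625, 0.375875)

∇J = (2x - 3y, -3x + 10y)
Step 1: at (2, -0.5), ∇J = (5.5, -11) → (2, -0.5) − 0.05·(5.5, -11) = (1.725, 0.05)
Step 2: at (1.725, 0.05), ∇J = (3.3, -4.675) → (1.725, 0.05) − 0.05·(3.3, -4.675) = (1.56, 0.28375)
Step 3: at (1.56, 0.28375), ∇J = (2.26875, -1.8425) → (1.56, 0.28375) − 0.05·(2.26875, -1.8425) = (1.4465625, 0.375875)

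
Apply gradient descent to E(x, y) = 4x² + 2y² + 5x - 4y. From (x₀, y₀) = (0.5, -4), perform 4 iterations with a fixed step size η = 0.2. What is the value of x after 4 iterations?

∇E = (8x + 5, 4y - 4)
(x₁, y₁) = (0.5, -4) − 0.2·(9, -20) = (-1.3, 0)
(x₂, y₂) = (-1.3, 0) − 0.2·(-5.4, -4) = (-0.22, 0.8)
(x₃, y₃) = (-0.22, 0.8) − 0.2·(3.24, -0.8) = (-0.868, 0.96)
(x₄, y₄) = (-0.868, 0.96) − 0.2·(-1.944, -0.16) = (-0.4792, 0.992)
x = -0.4792

-0.4792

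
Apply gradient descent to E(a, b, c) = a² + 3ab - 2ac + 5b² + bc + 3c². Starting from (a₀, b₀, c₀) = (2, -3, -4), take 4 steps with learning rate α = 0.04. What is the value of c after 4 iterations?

-0.77524992

∇E = (2a + 3b - 2c, 3a + 10b + c, -2a + b + 6c)
Step 1: at (2, -3, -4), ∇E = (3, -28, -31) → (2, -3, -4) − 0.04·(3, -28, -31) = (1.88, -1.88, -2.76)
Step 2: at (1.88, -1.88, -2.76), ∇E = (3.64, -15.92, -22.2) → (1.88, -1.88, -2.76) − 0.04·(3.64, -15.92, -22.2) = (1.7344, -1.2432, -1.872)
Step 3: at (1.7344, -1.2432, -1.872), ∇E = (3.4832, -9.1008, -15.944) → (1.7344, -1.2432, -1.872) − 0.04·(3.4832, -9.1008, -15.944) = (1.595072, -0.879168, -1.23424)
Step 4: at (1.595072, -0.879168, -1.23424), ∇E = (3.02112, -5.240704, -11.474752) → (1.595072, -0.879168, -1.23424) − 0.04·(3.02112, -5.240704, -11.474752) = (1.4742272, -0.66953984, -0.77524992)
c = -0.77524992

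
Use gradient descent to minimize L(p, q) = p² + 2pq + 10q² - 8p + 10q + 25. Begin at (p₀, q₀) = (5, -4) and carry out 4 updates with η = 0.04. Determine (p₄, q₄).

(5.24170496, -1.03054336)

∇L = (2p + 2q - 8, 2p + 20q + 10)
(p₁, q₁) = (5, -4) − 0.04·(-6, -60) = (5.24, -1.6)
(p₂, q₂) = (5.24, -1.6) − 0.04·(-0.72, -11.52) = (5.2688, -1.1392)
(p₃, q₃) = (5.2688, -1.1392) − 0.04·(0.2592, -2.2464) = (5.258432, -1.049344)
(p₄, q₄) = (5.258432, -1.049344) − 0.04·(0.418176, -0.470016) = (5.24170496, -1.03054336)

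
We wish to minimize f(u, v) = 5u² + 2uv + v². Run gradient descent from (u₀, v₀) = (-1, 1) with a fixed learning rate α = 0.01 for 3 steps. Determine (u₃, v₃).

(-0.783168, 0.995392)

∇f = (10u + 2v, 2u + 2v)
(u₁, v₁) = (-1, 1) − 0.01·(-8, 0) = (-0.92, 1)
(u₂, v₂) = (-0.92, 1) − 0.01·(-7.2, 0.16) = (-0.848, 0.9984)
(u₃, v₃) = (-0.848, 0.9984) − 0.01·(-6.4832, 0.3008) = (-0.783168, 0.995392)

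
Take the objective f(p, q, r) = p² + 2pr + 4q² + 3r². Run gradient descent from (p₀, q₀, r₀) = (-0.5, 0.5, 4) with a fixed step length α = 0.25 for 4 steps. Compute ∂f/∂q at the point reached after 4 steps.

∇f = (2p + 2r, 8q, 2p + 6r)
(p₁, q₁, r₁) = (-0.5, 0.5, 4) − 0.25·(7, 4, 23) = (-2.25, -0.5, -1.75)
(p₂, q₂, r₂) = (-2.25, -0.5, -1.75) − 0.25·(-8, -4, -15) = (-0.25, 0.5, 2)
(p₃, q₃, r₃) = (-0.25, 0.5, 2) − 0.25·(3.5, 4, 11.5) = (-1.125, -0.5, -0.875)
(p₄, q₄, r₄) = (-1.125, -0.5, -0.875) − 0.25·(-4, -4, -7.5) = (-0.125, 0.5, 1)
∂f/∂q at (-0.125, 0.5, 1) = 4

4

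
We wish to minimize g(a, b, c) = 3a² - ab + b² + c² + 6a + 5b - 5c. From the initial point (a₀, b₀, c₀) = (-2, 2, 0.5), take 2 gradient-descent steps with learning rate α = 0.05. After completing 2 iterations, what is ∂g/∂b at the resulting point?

8.2975

∇g = (6a - b + 6, -a + 2b + 5, 2c - 5)
(a₁, b₁, c₁) = (-2, 2, 0.5) − 0.05·(-8, 11, -4) = (-1.6, 1.45, 0.7)
(a₂, b₂, c₂) = (-1.6, 1.45, 0.7) − 0.05·(-5.05, 9.5, -3.6) = (-1.3475, 0.975, 0.88)
∂g/∂b at (-1.3475, 0.975, 0.88) = 8.2975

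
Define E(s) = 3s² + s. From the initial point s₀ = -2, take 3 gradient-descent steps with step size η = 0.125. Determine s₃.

E′(s) = 6s + 1
s₁ = -2 − 0.125·(-11) = -0.625
s₂ = -0.625 − 0.125·(-2.75) = -0.28125
s₃ = -0.28125 − 0.125·(-0.6875) = -0.1953125

-0.1953125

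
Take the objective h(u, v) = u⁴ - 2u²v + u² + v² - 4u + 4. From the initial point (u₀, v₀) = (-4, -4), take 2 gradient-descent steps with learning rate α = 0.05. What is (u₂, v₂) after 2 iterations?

(-393.5752, 14.076)

∇h = (4u³ - 4uv + 2u - 4, -2u² + 2v)
Step 1: at (-4, -4), ∇h = (-332, -40) → (-4, -4) − 0.05·(-332, -40) = (12.6, -2)
Step 2: at (12.6, -2), ∇h = (8123.504, -321.52) → (12.6, -2) − 0.05·(8123.504, -321.52) = (-393.5752, 14.076)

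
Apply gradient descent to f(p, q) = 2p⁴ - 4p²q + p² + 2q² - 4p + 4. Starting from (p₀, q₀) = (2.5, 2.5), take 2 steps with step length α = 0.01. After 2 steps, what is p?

∇f = (8p³ - 8pq + 2p - 4, -4p² + 4q)
Step 1: at (2.5, 2.5), ∇f = (76, -15) → (2.5, 2.5) − 0.01·(76, -15) = (1.74, 2.65)
Step 2: at (1.74, 2.65), ∇f = (4.736192, -1.5104) → (1.74, 2.65) − 0.01·(4.736192, -1.5104) = (1.69263808, 2.665104)
p = 1.69263808

1.69263808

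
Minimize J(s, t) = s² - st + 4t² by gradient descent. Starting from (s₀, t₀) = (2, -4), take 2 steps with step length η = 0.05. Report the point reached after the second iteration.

∇J = (2s - t, -s + 8t)
(s₁, t₁) = (2, -4) − 0.05·(8, -34) = (1.6, -2.3)
(s₂, t₂) = (1.6, -2.3) − 0.05·(5.5, -20) = (1.325, -1.3)

(1.325, -1.3)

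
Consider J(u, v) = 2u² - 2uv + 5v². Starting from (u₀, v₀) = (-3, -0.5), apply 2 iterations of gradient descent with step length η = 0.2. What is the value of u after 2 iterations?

∇J = (4u - 2v, -2u + 10v)
(u₁, v₁) = (-3, -0.5) − 0.2·(-11, 1) = (-0.8, -0.7)
(u₂, v₂) = (-0.8, -0.7) − 0.2·(-1.8, -5.4) = (-0.44, 0.38)
u = -0.44

-0.44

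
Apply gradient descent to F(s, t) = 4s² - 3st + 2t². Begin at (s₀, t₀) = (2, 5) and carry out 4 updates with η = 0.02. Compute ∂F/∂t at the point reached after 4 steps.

∇F = (8s - 3t, -3s + 4t)
Step 1: at (2, 5), ∇F = (1, 14) → (2, 5) − 0.02·(1, 14) = (1.98, 4.72)
Step 2: at (1.98, 4.72), ∇F = (1.68, 12.94) → (1.98, 4.72) − 0.02·(1.68, 12.94) = (1.9464, 4.4612)
Step 3: at (1.9464, 4.4612), ∇F = (2.1876, 12.0056) → (1.9464, 4.4612) − 0.02·(2.1876, 12.0056) = (1.902648, 4.221088)
Step 4: at (1.902648, 4.221088), ∇F = (2.55792, 11.176408) → (1.902648, 4.221088) − 0.02·(2.55792, 11.176408) = (1.8514896, 3.99755984)
∂F/∂t at (1.8514896, 3.99755984) = 10.43577056

10.43577056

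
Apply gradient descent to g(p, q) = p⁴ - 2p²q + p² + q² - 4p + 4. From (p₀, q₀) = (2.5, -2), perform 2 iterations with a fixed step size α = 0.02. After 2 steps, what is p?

0.72016904

∇g = (4p³ - 4pq + 2p - 4, -2p² + 2q)
(p₁, q₁) = (2.5, -2) − 0.02·(83.5, -16.5) = (0.83, -1.67)
(p₂, q₂) = (0.83, -1.67) − 0.02·(5.491548, -4.7178) = (0.72016904, -1.575644)
p = 0.72016904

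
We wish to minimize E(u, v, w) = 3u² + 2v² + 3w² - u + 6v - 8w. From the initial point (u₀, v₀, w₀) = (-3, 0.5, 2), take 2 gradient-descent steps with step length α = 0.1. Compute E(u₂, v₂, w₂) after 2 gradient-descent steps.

-8.0756

∇E = (6u - 1, 4v + 6, 6w - 8)
Step 1: at (-3, 0.5, 2), ∇E = (-19, 8, 4) → (-3, 0.5, 2) − 0.1·(-19, 8, 4) = (-1.1, -0.3, 1.6)
Step 2: at (-1.1, -0.3, 1.6), ∇E = (-7.6, 4.8, 1.6) → (-1.1, -0.3, 1.6) − 0.1·(-7.6, 4.8, 1.6) = (-0.34, -0.78, 1.44)
E(-0.34, -0.78, 1.44) = -8.0756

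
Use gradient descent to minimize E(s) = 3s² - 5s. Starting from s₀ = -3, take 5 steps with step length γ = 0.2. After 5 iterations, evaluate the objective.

-2.0833288192

E′(s) = 6s - 5
Step 1: E′(-3) = -23; s₁ = -3 − 0.2·(-23) = 1.6
Step 2: E′(1.6) = 4.6; s₂ = 1.6 − 0.2·4.6 = 0.68
Step 3: E′(0.68) = -0.92; s₃ = 0.68 − 0.2·(-0.92) = 0.864
Step 4: E′(0.864) = 0.184; s₄ = 0.864 − 0.2·0.184 = 0.8272
Step 5: E′(0.8272) = -0.0368; s₅ = 0.8272 − 0.2·(-0.0368) = 0.83456
E(0.83456) = -2.0833288192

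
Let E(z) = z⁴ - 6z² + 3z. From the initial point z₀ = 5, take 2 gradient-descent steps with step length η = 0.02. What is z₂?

E′(z) = 4z³ - 12z + 3
Step 1: E′(5) = 443; z₁ = 5 − 0.02·443 = -3.86
Step 2: E′(-3.86) = -180.729824; z₂ = -3.86 − 0.02·(-180.729824) = -0.24540352

-0.24540352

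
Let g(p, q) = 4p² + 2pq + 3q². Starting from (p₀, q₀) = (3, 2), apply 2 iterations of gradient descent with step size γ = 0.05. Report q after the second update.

∇g = (8p + 2q, 2p + 6q)
Step 1: at (3, 2), ∇g = (28, 18) → (3, 2) − 0.05·(28, 18) = (1.6, 1.1)
Step 2: at (1.6, 1.1), ∇g = (15, 9.8) → (1.6, 1.1) − 0.05·(15, 9.8) = (0.85, 0.61)
q = 0.61

0.61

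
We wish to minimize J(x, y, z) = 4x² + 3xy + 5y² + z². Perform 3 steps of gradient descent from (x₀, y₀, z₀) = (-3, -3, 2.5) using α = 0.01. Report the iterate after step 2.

(-2.3781, -2.2689, 2.401)

∇J = (8x + 3y, 3x + 10y, 2z)
(x₁, y₁, z₁) = (-3, -3, 2.5) − 0.01·(-33, -39, 5) = (-2.67, -2.61, 2.45)
(x₂, y₂, z₂) = (-2.67, -2.61, 2.45) − 0.01·(-29.19, -34.11, 4.9) = (-2.3781, -2.2689, 2.401)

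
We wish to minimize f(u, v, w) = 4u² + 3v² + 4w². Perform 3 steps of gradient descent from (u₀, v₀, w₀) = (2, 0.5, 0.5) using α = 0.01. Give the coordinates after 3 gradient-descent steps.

∇f = (8u, 6v, 8w)
Step 1: at (2, 0.5, 0.5), ∇f = (16, 3, 4) → (2, 0.5, 0.5) − 0.01·(16, 3, 4) = (1.84, 0.47, 0.46)
Step 2: at (1.84, 0.47, 0.46), ∇f = (14.72, 2.82, 3.68) → (1.84, 0.47, 0.46) − 0.01·(14.72, 2.82, 3.68) = (1.6928, 0.4418, 0.4232)
Step 3: at (1.6928, 0.4418, 0.4232), ∇f = (13.5424, 2.6508, 3.3856) → (1.6928, 0.4418, 0.4232) − 0.01·(13.5424, 2.6508, 3.3856) = (1.557376, 0.415292, 0.389344)

(1.557376, 0.415292, 0.389344)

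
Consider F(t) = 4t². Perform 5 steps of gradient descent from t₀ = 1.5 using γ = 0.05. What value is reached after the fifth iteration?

0.11664

F′(t) = 8t
t₁ = 1.5 − 0.05·12 = 0.9
t₂ = 0.9 − 0.05·7.2 = 0.54
t₃ = 0.54 − 0.05·4.32 = 0.324
t₄ = 0.324 − 0.05·2.592 = 0.1944
t₅ = 0.1944 − 0.05·1.5552 = 0.11664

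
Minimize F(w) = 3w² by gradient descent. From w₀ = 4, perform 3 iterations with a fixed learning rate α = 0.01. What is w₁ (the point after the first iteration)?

F′(w) = 6w
w₁ = 4 − 0.01·24 = 3.76

3.76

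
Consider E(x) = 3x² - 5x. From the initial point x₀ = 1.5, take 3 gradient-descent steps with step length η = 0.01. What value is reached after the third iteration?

1.387056

E′(x) = 6x - 5
Step 1: E′(1.5) = 4; x₁ = 1.5 − 0.01·4 = 1.46
Step 2: E′(1.46) = 3.76; x₂ = 1.46 − 0.01·3.76 = 1.4224
Step 3: E′(1.4224) = 3.5344; x₃ = 1.4224 − 0.01·3.5344 = 1.387056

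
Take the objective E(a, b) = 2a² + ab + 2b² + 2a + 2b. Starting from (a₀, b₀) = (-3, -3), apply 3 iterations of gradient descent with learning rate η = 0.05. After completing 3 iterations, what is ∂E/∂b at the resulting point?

∇E = (4a + b + 2, a + 4b + 2)
(a₁, b₁) = (-3, -3) − 0.05·(-13, -13) = (-2.35, -2.35)
(a₂, b₂) = (-2.35, -2.35) − 0.05·(-9.75, -9.75) = (-1.8625, -1.8625)
(a₃, b₃) = (-1.8625, -1.8625) − 0.05·(-7.3125, -7.3125) = (-1.496875, -1.496875)
∂E/∂b at (-1.496875, -1.496875) = -5.484375

-5.484375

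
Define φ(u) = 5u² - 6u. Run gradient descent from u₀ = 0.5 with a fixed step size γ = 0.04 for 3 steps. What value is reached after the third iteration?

0.5784

φ′(u) = 10u - 6
u₁ = 0.5 − 0.04·(-1) = 0.54
u₂ = 0.54 − 0.04·(-0.6) = 0.564
u₃ = 0.564 − 0.04·(-0.36) = 0.5784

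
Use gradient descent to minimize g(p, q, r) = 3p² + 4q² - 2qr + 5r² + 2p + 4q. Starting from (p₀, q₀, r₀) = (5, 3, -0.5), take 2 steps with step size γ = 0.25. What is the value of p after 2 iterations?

1

∇g = (6p + 2, 8q - 2r + 4, -2q + 10r)
Step 1: at (5, 3, -0.5), ∇g = (32, 29, -11) → (5, 3, -0.5) − 0.25·(32, 29, -11) = (-3, -4.25, 2.25)
Step 2: at (-3, -4.25, 2.25), ∇g = (-16, -34.5, 31) → (-3, -4.25, 2.25) − 0.25·(-16, -34.5, 31) = (1, 4.375, -5.5)
p = 1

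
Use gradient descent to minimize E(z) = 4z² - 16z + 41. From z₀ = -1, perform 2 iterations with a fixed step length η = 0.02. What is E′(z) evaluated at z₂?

-16.9344

E′(z) = 8z - 16
Step 1: E′(-1) = -24; z₁ = -1 − 0.02·(-24) = -0.52
Step 2: E′(-0.52) = -20.16; z₂ = -0.52 − 0.02·(-20.16) = -0.1168
E′(z) at (-0.1168) = -16.9344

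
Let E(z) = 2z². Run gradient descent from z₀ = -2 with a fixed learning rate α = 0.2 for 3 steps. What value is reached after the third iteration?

-0.016

E′(z) = 4z
Step 1: E′(-2) = -8; z₁ = -2 − 0.2·(-8) = -0.4
Step 2: E′(-0.4) = -1.6; z₂ = -0.4 − 0.2·(-1.6) = -0.08
Step 3: E′(-0.08) = -0.32; z₃ = -0.08 − 0.2·(-0.32) = -0.016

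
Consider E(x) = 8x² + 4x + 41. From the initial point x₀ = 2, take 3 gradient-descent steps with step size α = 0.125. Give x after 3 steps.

E′(x) = 16x + 4
Step 1: E′(2) = 36; x₁ = 2 − 0.125·36 = -2.5
Step 2: E′(-2.5) = -36; x₂ = -2.5 − 0.125·(-36) = 2
Step 3: E′(2) = 36; x₃ = 2 − 0.125·36 = -2.5

-2.5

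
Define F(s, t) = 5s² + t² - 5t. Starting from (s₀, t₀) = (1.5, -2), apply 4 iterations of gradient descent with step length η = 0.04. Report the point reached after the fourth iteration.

∇F = (10s, 2t - 5)
(s₁, t₁) = (1.5, -2) − 0.04·(15, -9) = (0.9, -1.64)
(s₂, t₂) = (0.9, -1.64) − 0.04·(9, -8.28) = (0.54, -1.3088)
(s₃, t₃) = (0.54, -1.3088) − 0.04·(5.4, -7.6176) = (0.324, -1.004096)
(s₄, t₄) = (0.324, -1.004096) − 0.04·(3.24, -7.008192) = (0.1944, -0.72376832)

(0.1944, -0.72376832)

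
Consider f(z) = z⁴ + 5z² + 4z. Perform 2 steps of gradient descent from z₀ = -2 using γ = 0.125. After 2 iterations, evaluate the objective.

f′(z) = 4z³ + 10z + 4
z₁ = -2 − 0.125·(-48) = 4
z₂ = 4 − 0.125·300 = -33.5
f(-33.5) = 1264922.3125

1264922.3125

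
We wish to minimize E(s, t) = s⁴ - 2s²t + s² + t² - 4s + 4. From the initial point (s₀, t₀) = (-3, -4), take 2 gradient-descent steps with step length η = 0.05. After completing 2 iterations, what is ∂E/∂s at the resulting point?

-84733.312296440096

∇E = (4s³ - 4st + 2s - 4, -2s² + 2t)
Step 1: at (-3, -4), ∇E = (-166, -26) → (-3, -4) − 0.05·(-166, -26) = (5.3, -2.7)
Step 2: at (5.3, -2.7), ∇E = (659.348, -61.58) → (5.3, -2.7) − 0.05·(659.348, -61.58) = (-27.6674, 0.379)
∂E/∂s at (-27.6674, 0.379) = -84733.312296440096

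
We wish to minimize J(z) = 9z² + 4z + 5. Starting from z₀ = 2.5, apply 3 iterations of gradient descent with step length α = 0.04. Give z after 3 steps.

J′(z) = 18z + 4
z₁ = 2.5 − 0.04·49 = 0.54
z₂ = 0.54 − 0.04·13.72 = -0.0088
z₃ = -0.0088 − 0.04·3.8416 = -0.162464

-0.162464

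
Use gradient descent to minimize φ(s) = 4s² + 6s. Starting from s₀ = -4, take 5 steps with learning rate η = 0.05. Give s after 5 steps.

φ′(s) = 8s + 6
s₁ = -4 − 0.05·(-26) = -2.7
s₂ = -2.7 − 0.05·(-15.6) = -1.92
s₃ = -1.92 − 0.05·(-9.36) = -1.452
s₄ = -1.452 − 0.05·(-5.616) = -1.1712
s₅ = -1.1712 − 0.05·(-3.3696) = -1.00272

-1.00272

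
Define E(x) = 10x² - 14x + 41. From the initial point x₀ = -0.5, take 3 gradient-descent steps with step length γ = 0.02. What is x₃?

0.4408

E′(x) = 20x - 14
Step 1: E′(-0.5) = -24; x₁ = -0.5 − 0.02·(-24) = -0.02
Step 2: E′(-0.02) = -14.4; x₂ = -0.02 − 0.02·(-14.4) = 0.268
Step 3: E′(0.268) = -8.64; x₃ = 0.268 − 0.02·(-8.64) = 0.4408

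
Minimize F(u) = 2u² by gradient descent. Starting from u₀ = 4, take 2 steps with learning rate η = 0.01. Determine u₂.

F′(u) = 4u
Step 1: F′(4) = 16; u₁ = 4 − 0.01·16 = 3.84
Step 2: F′(3.84) = 15.36; u₂ = 3.84 − 0.01·15.36 = 3.6864

3.6864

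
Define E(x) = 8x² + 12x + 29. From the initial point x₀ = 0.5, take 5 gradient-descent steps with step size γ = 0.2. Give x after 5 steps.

E′(x) = 16x + 12
x₁ = 0.5 − 0.2·20 = -3.5
x₂ = -3.5 − 0.2·(-44) = 5.3
x₃ = 5.3 − 0.2·96.8 = -14.06
x₄ = -14.06 − 0.2·(-212.96) = 28.532
x₅ = 28.532 − 0.2·468.512 = -65.1704

-65.1704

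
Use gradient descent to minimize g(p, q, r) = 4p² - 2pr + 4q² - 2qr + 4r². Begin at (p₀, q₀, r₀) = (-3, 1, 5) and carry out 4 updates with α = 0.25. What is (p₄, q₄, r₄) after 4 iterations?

∇g = (8p - 2r, 8q - 2r, -2p - 2q + 8r)
(p₁, q₁, r₁) = (-3, 1, 5) − 0.25·(-34, -2, 44) = (5.5, 1.5, -6)
(p₂, q₂, r₂) = (5.5, 1.5, -6) − 0.25·(56, 24, -62) = (-8.5, -4.5, 9.5)
(p₃, q₃, r₃) = (-8.5, -4.5, 9.5) − 0.25·(-87, -55, 102) = (13.25, 9.25, -16)
(p₄, q₄, r₄) = (13.25, 9.25, -16) − 0.25·(138, 106, -173) = (-21.25, -17.25, 27.25)

(-21.25, -17.25, 27.25)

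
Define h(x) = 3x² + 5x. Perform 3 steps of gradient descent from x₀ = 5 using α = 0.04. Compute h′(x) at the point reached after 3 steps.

h′(x) = 6x + 5
Step 1: h′(5) = 35; x₁ = 5 − 0.04·35 = 3.6
Step 2: h′(3.6) = 26.6; x₂ = 3.6 − 0.04·26.6 = 2.536
Step 3: h′(2.536) = 20.216; x₃ = 2.536 − 0.04·20.216 = 1.72736
h′(x) at (1.72736) = 15.36416

15.36416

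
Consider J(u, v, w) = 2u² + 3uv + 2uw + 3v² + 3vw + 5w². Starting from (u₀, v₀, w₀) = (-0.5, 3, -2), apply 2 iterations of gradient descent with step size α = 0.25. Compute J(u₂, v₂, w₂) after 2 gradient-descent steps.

9.7119140625

∇J = (4u + 3v + 2w, 3u + 6v + 3w, 2u + 3v + 10w)
(u₁, v₁, w₁) = (-0.5, 3, -2) − 0.25·(3, 10.5, -12) = (-1.25, 0.375, 1)
(u₂, v₂, w₂) = (-1.25, 0.375, 1) − 0.25·(-1.875, 1.5, 8.625) = (-0.78125, 0, -1.15625)
J(-0.78125, 0, -1.15625) = 9.7119140625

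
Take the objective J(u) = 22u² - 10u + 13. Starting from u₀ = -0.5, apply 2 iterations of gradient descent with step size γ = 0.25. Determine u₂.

-72.5

J′(u) = 44u - 10
u₁ = -0.5 − 0.25·(-32) = 7.5
u₂ = 7.5 − 0.25·320 = -72.5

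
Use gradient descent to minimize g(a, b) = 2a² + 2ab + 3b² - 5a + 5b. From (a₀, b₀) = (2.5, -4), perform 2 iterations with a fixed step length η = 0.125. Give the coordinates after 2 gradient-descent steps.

(2.625, -1.90625)

∇g = (4a + 2b - 5, 2a + 6b + 5)
(a₁, b₁) = (2.5, -4) − 0.125·(-3, -14) = (2.875, -2.25)
(a₂, b₂) = (2.875, -2.25) − 0.125·(2, -2.75) = (2.625, -1.90625)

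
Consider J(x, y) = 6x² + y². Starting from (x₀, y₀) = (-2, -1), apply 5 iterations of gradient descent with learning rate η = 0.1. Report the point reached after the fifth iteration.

(0.00064, -0.32768)

∇J = (12x, 2y)
Step 1: at (-2, -1), ∇J = (-24, -2) → (-2, -1) − 0.1·(-24, -2) = (0.4, -0.8)
Step 2: at (0.4, -0.8), ∇J = (4.8, -1.6) → (0.4, -0.8) − 0.1·(4.8, -1.6) = (-0.08, -0.64)
Step 3: at (-0.08, -0.64), ∇J = (-0.96, -1.28) → (-0.08, -0.64) − 0.1·(-0.96, -1.28) = (0.016, -0.512)
Step 4: at (0.016, -0.512), ∇J = (0.192, -1.024) → (0.016, -0.512) − 0.1·(0.192, -1.024) = (-0.0032, -0.4096)
Step 5: at (-0.0032, -0.4096), ∇J = (-0.0384, -0.8192) → (-0.0032, -0.4096) − 0.1·(-0.0384, -0.8192) = (0.00064, -0.32768)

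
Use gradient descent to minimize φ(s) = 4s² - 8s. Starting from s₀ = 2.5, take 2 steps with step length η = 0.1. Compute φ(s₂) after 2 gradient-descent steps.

-3.9856

φ′(s) = 8s - 8
Step 1: φ′(2.5) = 12; s₁ = 2.5 − 0.1·12 = 1.3
Step 2: φ′(1.3) = 2.4; s₂ = 1.3 − 0.1·2.4 = 1.06
φ(1.06) = -3.9856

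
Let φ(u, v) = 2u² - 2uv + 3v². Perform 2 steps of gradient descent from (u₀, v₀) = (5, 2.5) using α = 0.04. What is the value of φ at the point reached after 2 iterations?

27.0428

∇φ = (4u - 2v, -2u + 6v)
(u₁, v₁) = (5, 2.5) − 0.04·(15, 5) = (4.4, 2.3)
(u₂, v₂) = (4.4, 2.3) − 0.04·(13, 5) = (3.88, 2.1)
φ(3.88, 2.1) = 27.0428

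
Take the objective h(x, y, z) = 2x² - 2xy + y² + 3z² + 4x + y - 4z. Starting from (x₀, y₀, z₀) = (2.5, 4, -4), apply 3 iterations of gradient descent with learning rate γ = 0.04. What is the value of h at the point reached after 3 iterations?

∇h = (4x - 2y + 4, -2x + 2y + 1, 6z - 4)
Step 1: at (2.5, 4, -4), ∇h = (6, 4, -28) → (2.5, 4, -4) − 0.04·(6, 4, -28) = (2.26, 3.84, -2.88)
Step 2: at (2.26, 3.84, -2.88), ∇h = (5.36, 4.16, -21.28) → (2.26, 3.84, -2.88) − 0.04·(5.36, 4.16, -21.28) = (2.0456, 3.6736, -2.0288)
Step 3: at (2.0456, 3.6736, -2.0288), ∇h = (4.8352, 4.256, -16.1728) → (2.0456, 3.6736, -2.0288) − 0.04·(4.8352, 4.256, -16.1728) = (1.852192, 3.50336, -1.381888)
h(1.852192, 3.50336, -1.381888) = 28.32549430272

28.32549430272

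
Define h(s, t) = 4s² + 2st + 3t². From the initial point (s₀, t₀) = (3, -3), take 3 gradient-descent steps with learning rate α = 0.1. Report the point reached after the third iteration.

(0.312, -0.504)

∇h = (8s + 2t, 2s + 6t)
Step 1: at (3, -3), ∇h = (18, -12) → (3, -3) − 0.1·(18, -12) = (1.2, -1.8)
Step 2: at (1.2, -1.8), ∇h = (6, -8.4) → (1.2, -1.8) − 0.1·(6, -8.4) = (0.6, -0.96)
Step 3: at (0.6, -0.96), ∇h = (2.88, -4.56) → (0.6, -0.96) − 0.1·(2.88, -4.56) = (0.312, -0.504)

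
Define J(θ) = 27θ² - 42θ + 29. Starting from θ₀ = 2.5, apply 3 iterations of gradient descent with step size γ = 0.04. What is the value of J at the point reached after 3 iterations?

207.781405518848

J′(θ) = 54θ - 42
θ₁ = 2.5 − 0.04·93 = -1.22
θ₂ = -1.22 − 0.04·(-107.88) = 3.0952
θ₃ = 3.0952 − 0.04·125.1408 = -1.910432
J(-1.910432) = 207.781405518848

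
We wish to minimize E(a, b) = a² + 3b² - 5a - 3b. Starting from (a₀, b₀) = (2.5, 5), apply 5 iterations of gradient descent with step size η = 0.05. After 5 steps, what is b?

1.256315

∇E = (2a - 5, 6b - 3)
Step 1: at (2.5, 5), ∇E = (0, 27) → (2.5, 5) − 0.05·(0, 27) = (2.5, 3.65)
Step 2: at (2.5, 3.65), ∇E = (0, 18.9) → (2.5, 3.65) − 0.05·(0, 18.9) = (2.5, 2.705)
Step 3: at (2.5, 2.705), ∇E = (0, 13.23) → (2.5, 2.705) − 0.05·(0, 13.23) = (2.5, 2.0435)
Step 4: at (2.5, 2.0435), ∇E = (0, 9.261) → (2.5, 2.0435) − 0.05·(0, 9.261) = (2.5, 1.58045)
Step 5: at (2.5, 1.58045), ∇E = (0, 6.4827) → (2.5, 1.58045) − 0.05·(0, 6.4827) = (2.5, 1.256315)
b = 1.256315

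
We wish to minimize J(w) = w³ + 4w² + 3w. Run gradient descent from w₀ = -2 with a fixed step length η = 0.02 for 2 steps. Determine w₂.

J′(w) = 3w² + 8w + 3
w₁ = -2 − 0.02·(-1) = -1.98
w₂ = -1.98 − 0.02·(-1.0788) = -1.958424

-1.958424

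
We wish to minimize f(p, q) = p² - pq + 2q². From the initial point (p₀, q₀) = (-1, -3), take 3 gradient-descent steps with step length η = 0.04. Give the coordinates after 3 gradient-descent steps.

(-1.062144, -1.883648)

∇f = (2p - q, -p + 4q)
Step 1: at (-1, -3), ∇f = (1, -11) → (-1, -3) − 0.04·(1, -11) = (-1.04, -2.56)
Step 2: at (-1.04, -2.56), ∇f = (0.48, -9.2) → (-1.04, -2.56) − 0.04·(0.48, -9.2) = (-1.0592, -2.192)
Step 3: at (-1.0592, -2.192), ∇f = (0.0736, -7.7088) → (-1.0592, -2.192) − 0.04·(0.0736, -7.7088) = (-1.062144, -1.883648)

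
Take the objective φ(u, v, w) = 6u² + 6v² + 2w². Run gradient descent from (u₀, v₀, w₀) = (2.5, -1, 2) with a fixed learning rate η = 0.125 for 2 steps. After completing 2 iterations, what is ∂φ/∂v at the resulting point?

-3

∇φ = (12u, 12v, 4w)
Step 1: at (2.5, -1, 2), ∇φ = (30, -12, 8) → (2.5, -1, 2) − 0.125·(30, -12, 8) = (-1.25, 0.5, 1)
Step 2: at (-1.25, 0.5, 1), ∇φ = (-15, 6, 4) → (-1.25, 0.5, 1) − 0.125·(-15, 6, 4) = (0.625, -0.25, 0.5)
∂φ/∂v at (0.625, -0.25, 0.5) = -3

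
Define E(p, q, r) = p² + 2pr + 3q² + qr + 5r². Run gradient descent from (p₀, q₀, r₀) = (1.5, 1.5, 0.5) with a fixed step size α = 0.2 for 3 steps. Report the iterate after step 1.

∇E = (2p + 2r, 6q + r, 2p + q + 10r)
Step 1: at (1.5, 1.5, 0.5), ∇E = (4, 9.5, 9.5) → (1.5, 1.5, 0.5) − 0.2·(4, 9.5, 9.5) = (0.7, -0.4, -1.4)

(0.7, -0.4, -1.4)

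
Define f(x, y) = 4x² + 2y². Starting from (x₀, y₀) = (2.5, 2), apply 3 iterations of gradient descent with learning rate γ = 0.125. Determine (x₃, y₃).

(0, 0.25)

∇f = (8x, 4y)
Step 1: at (2.5, 2), ∇f = (20, 8) → (2.5, 2) − 0.125·(20, 8) = (0, 1)
Step 2: at (0, 1), ∇f = (0, 4) → (0, 1) − 0.125·(0, 4) = (0, 0.5)
Step 3: at (0, 0.5), ∇f = (0, 2) → (0, 0.5) − 0.125·(0, 2) = (0, 0.25)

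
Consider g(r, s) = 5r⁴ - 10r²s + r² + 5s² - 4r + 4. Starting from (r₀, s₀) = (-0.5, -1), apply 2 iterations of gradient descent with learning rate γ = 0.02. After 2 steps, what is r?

-0.01765

∇g = (20r³ - 20rs + 2r - 4, -10r² + 10s)
(r₁, s₁) = (-0.5, -1) − 0.02·(-17.5, -12.5) = (-0.15, -0.75)
(r₂, s₂) = (-0.15, -0.75) − 0.02·(-6.6175, -7.725) = (-0.01765, -0.5955)
r = -0.01765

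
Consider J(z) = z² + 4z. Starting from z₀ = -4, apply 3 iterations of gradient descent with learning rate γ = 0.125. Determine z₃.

J′(z) = 2z + 4
z₁ = -4 − 0.125·(-4) = -3.5
z₂ = -3.5 − 0.125·(-3) = -3.125
z₃ = -3.125 − 0.125·(-2.25) = -2.84375

-2.84375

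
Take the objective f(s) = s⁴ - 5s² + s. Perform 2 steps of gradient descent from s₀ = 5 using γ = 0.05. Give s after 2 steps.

f′(s) = 4s³ - 10s + 1
s₁ = 5 − 0.05·451 = -17.55
s₂ = -17.55 − 0.05·(-21445.2755) = 1054.713775

1054.713775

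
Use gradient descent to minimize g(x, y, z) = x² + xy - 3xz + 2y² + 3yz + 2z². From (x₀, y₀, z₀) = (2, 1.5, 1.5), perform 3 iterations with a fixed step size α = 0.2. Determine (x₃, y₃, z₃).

∇g = (2x + y - 3z, x + 4y + 3z, -3x + 3y + 4z)
Step 1: at (2, 1.5, 1.5), ∇g = (1, 12.5, 4.5) → (2, 1.5, 1.5) − 0.2·(1, 12.5, 4.5) = (1.8, -1, 0.6)
Step 2: at (1.8, -1, 0.6), ∇g = (0.8, -0.4, -6) → (1.8, -1, 0.6) − 0.2·(0.8, -0.4, -6) = (1.64, -0.92, 1.8)
Step 3: at (1.64, -0.92, 1.8), ∇g = (-3.04, 3.36, -0.48) → (1.64, -0.92, 1.8) − 0.2·(-3.04, 3.36, -0.48) = (2.248, -1.592, 1.896)

(2.248, -1.592, 1.896)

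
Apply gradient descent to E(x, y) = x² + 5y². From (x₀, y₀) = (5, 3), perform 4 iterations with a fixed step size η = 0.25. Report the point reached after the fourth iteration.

(0.3125, 15.1875)

∇E = (2x, 10y)
(x₁, y₁) = (5, 3) − 0.25·(10, 30) = (2.5, -4.5)
(x₂, y₂) = (2.5, -4.5) − 0.25·(5, -45) = (1.25, 6.75)
(x₃, y₃) = (1.25, 6.75) − 0.25·(2.5, 67.5) = (0.625, -10.125)
(x₄, y₄) = (0.625, -10.125) − 0.25·(1.25, -101.25) = (0.3125, 15.1875)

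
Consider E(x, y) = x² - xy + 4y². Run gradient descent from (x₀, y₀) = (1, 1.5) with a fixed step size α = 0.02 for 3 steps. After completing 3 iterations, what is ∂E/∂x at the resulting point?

0.9784

∇E = (2x - y, -x + 8y)
Step 1: at (1, 1.5), ∇E = (0.5, 11) → (1, 1.5) − 0.02·(0.5, 11) = (0.99, 1.28)
Step 2: at (0.99, 1.28), ∇E = (0.7, 9.25) → (0.99, 1.28) − 0.02·(0.7, 9.25) = (0.976, 1.095)
Step 3: at (0.976, 1.095), ∇E = (0.857, 7.784) → (0.976, 1.095) − 0.02·(0.857, 7.784) = (0.95886, 0.93932)
∂E/∂x at (0.95886, 0.93932) = 0.9784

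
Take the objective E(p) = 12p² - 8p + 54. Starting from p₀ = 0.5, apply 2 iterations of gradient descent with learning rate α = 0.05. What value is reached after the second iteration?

0.34

E′(p) = 24p - 8
p₁ = 0.5 − 0.05·4 = 0.3
p₂ = 0.3 − 0.05·(-0.8) = 0.34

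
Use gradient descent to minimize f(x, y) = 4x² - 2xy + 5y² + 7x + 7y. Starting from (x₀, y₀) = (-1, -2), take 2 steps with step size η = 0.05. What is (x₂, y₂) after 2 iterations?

∇f = (8x - 2y + 7, -2x + 10y + 7)
Step 1: at (-1, -2), ∇f = (3, -11) → (-1, -2) − 0.05·(3, -11) = (-1.15, -1.45)
Step 2: at (-1.15, -1.45), ∇f = (0.7, -5.2) → (-1.15, -1.45) − 0.05·(0.7, -5.2) = (-1.185, -1.19)

(-1.185, -1.19)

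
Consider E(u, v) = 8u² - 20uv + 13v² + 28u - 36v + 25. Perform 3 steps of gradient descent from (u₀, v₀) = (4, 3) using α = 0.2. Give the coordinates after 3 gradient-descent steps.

∇E = (16u - 20v + 28, -20u + 26v - 36)
(u₁, v₁) = (4, 3) − 0.2·(32, -38) = (-2.4, 10.6)
(u₂, v₂) = (-2.4, 10.6) − 0.2·(-222.4, 287.6) = (42.08, -46.92)
(u₃, v₃) = (42.08, -46.92) − 0.2·(1639.68, -2097.52) = (-285.856, 372.584)

(-285.856, 372.584)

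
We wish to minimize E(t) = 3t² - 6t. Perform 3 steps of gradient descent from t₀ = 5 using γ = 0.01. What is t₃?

E′(t) = 6t - 6
t₁ = 5 − 0.01·24 = 4.76
t₂ = 4.76 − 0.01·22.56 = 4.5344
t₃ = 4.5344 − 0.01·21.2064 = 4.322336

4.322336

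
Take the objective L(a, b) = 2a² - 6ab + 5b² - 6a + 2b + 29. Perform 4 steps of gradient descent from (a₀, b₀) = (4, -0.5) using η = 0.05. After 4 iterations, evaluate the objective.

14.9880994625

∇L = (4a - 6b - 6, -6a + 10b + 2)
(a₁, b₁) = (4, -0.5) − 0.05·(13, -27) = (3.35, 0.85)
(a₂, b₂) = (3.35, 0.85) − 0.05·(2.3, -9.6) = (3.235, 1.33)
(a₃, b₃) = (3.235, 1.33) − 0.05·(-1.04, -4.11) = (3.287, 1.5355)
(a₄, b₄) = (3.287, 1.5355) − 0.05·(-2.065, -2.367) = (3.39025, 1.65385)
L(3.39025, 1.65385) = 14.9880994625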